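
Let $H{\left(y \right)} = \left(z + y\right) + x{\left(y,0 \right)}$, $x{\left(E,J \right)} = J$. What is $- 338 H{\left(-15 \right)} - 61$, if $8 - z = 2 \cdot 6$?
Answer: $6361$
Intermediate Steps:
$z = -4$ ($z = 8 - 2 \cdot 6 = 8 - 12 = -4$)
$H{\left(y \right)} = -4 + y$ ($H{\left(y \right)} = \left(-4 + y\right) + 0 = -4 + y$)
$- 338 H{\left(-15 \right)} - 61 = - 338 \left(-4 - 15\right) - 61 = \left(-338\right) \left(-19\right) - 61 = 6422 - 61 = 6361$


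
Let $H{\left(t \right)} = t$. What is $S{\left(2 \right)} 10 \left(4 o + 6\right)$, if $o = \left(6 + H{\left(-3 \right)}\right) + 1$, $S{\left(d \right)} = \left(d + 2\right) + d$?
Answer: $1320$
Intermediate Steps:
$S{\left(d \right)} = 2 + 2 d$ ($S{\left(d \right)} = \left(2 + d\right) + d = 2 + 2 d$)
$o = 4$ ($o = \left(6 - 3\right) + 1 = 3 + 1 = 4$)
$S{\left(2 \right)} 10 \left(4 o + 6\right) = \left(2 + 2 \cdot 2\right) 10 \left(4 \cdot 4 + 6\right) = \left(2 + 4\right) 10 \left(16 + 6\right) = 6 \cdot 10 \cdot 22 = 60 \cdot 22 = 1320$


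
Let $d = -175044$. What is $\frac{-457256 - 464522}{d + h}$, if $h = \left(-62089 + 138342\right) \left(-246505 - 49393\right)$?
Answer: $\frac{35453}{867818663} \approx 4.0853 \cdot 10^{-5}$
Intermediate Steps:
$h = -22563110194$ ($h = 76253 \left(-295898\right) = -22563110194$)
$\frac{-457256 - 464522}{d + h} = \frac{-457256 - 464522}{-175044 - 22563110194} = - \frac{921778}{-22563285238} = \left(-921778\right) \left(- \frac{1}{22563285238}\right) = \frac{35453}{867818663}$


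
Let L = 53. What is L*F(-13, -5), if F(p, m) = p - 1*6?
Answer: -1007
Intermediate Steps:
F(p, m) = -6 + p (F(p, m) = p - 6 = -6 + p)
L*F(-13, -5) = 53*(-6 - 13) = 53*(-19) = -1007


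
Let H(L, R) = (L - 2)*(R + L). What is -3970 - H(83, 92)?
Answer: -18145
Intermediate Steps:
H(L, R) = (-2 + L)*(L + R)
-3970 - H(83, 92) = -3970 - (83**2 - 2*83 - 2*92 + 83*92) = -3970 - (6889 - 166 - 184 + 7636) = -3970 - 1*14175 = -3970 - 14175 = -18145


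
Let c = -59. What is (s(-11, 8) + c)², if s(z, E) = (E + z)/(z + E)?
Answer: 3364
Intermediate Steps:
s(z, E) = 1 (s(z, E) = (E + z)/(E + z) = 1)
(s(-11, 8) + c)² = (1 - 59)² = (-58)² = 3364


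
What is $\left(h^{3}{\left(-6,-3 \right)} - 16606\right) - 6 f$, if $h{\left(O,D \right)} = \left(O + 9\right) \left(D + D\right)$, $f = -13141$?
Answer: $56408$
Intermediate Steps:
$h{\left(O,D \right)} = 2 D \left(9 + O\right)$ ($h{\left(O,D \right)} = \left(9 + O\right) 2 D = 2 D \left(9 + O\right)$)
$\left(h^{3}{\left(-6,-3 \right)} - 16606\right) - 6 f = \left(\left(2 \left(-3\right) \left(9 - 6\right)\right)^{3} - 16606\right) - -78846 = \left(\left(2 \left(-3\right) 3\right)^{3} - 16606\right) + 78846 = \left(\left(-18\right)^{3} - 16606\right) + 78846 = \left(-5832 - 16606\right) + 78846 = -22438 + 78846 = 56408$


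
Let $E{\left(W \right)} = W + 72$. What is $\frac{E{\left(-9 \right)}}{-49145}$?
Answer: $- \frac{63}{49145} \approx -0.0012819$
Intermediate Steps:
$E{\left(W \right)} = 72 + W$
$\frac{E{\left(-9 \right)}}{-49145} = \frac{72 - 9}{-49145} = 63 \left(- \frac{1}{49145}\right) = - \frac{63}{49145}$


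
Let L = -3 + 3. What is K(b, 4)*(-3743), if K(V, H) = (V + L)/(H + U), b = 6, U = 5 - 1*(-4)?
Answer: -22458/13 ≈ -1727.5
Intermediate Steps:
U = 9 (U = 5 + 4 = 9)
L = 0
K(V, H) = V/(9 + H) (K(V, H) = (V + 0)/(H + 9) = V/(9 + H))
K(b, 4)*(-3743) = (6/(9 + 4))*(-3743) = (6/13)*(-3743) = -22458/13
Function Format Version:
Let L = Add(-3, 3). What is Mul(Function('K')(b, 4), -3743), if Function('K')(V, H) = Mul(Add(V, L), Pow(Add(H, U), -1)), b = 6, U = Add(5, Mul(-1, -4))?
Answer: Rational(-22458, 13) ≈ -1727.5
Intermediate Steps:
U = 9 (U = Add(5, 4) = 9)
L = 0
Function('K')(V, H) = Mul(V, Pow(Add(9, H), -1)) (Function('K')(V, H) = Mul(Add(V, 0), Pow(Add(H, 9), -1)) = Mul(V, Pow(Add(9, H), -1)))
Mul(Function('K')(b, 4), -3743) = Mul(Mul(6, Pow(Add(9, 4), -1)), -3743) = Mul(Mul(6, Pow(13, -1)), -3743) = Mul(Mul(6, Rational(1, 13)), -3743) = Mul(Rational(6, 13), -3743) = Rational(-22458, 13)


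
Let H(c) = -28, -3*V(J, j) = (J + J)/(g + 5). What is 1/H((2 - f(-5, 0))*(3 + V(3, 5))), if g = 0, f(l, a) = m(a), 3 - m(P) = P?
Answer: -1/28 ≈ -0.035714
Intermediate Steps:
m(P) = 3 - P
f(l, a) = 3 - a
V(J, j) = -2*J/15 (V(J, j) = -(J + J)/(3*(0 + 5)) = -2*J/(3*5) = -2*J/15)
1/H((2 - f(-5, 0))*(3 + V(3, 5))) = 1/(-28) = -1/28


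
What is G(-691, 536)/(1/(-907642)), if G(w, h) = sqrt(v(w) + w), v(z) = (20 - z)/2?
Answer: -453821*I*sqrt(1342) ≈ -1.6625e+7*I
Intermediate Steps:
v(z) = 10 - z/2 (v(z) = (20 - z)*(1/2) = 10 - z/2)
G(w, h) = sqrt(10 + w/2) (G(w, h) = sqrt((10 - w/2) + w) = sqrt(10 + w/2))
G(-691, 536)/(1/(-907642)) = (sqrt(40 + 2*(-691))/2)/(1/(-907642)) = (sqrt(40 - 1382)/2)/(-1/907642) = (sqrt(-1342)/2)*(-907642) = ((I*sqrt(1342))/2)*(-907642) = (I*sqrt(1342)/2)*(-907642) = -453821*I*sqrt(1342)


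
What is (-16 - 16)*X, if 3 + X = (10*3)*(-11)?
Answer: 10656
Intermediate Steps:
X = -333 (X = -3 + (10*3)*(-11) = -3 + 30*(-11) = -3 - 330 = -333)
(-16 - 16)*X = (-16 - 16)*(-333) = -32*(-333) = 10656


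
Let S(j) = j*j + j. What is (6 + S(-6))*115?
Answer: 4140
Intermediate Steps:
S(j) = j + j² (S(j) = j² + j = j + j²)
(6 + S(-6))*115 = (6 - 6*(1 - 6))*115 = (6 - 6*(-5))*115 = (6 + 30)*115 = 36*115 = 4140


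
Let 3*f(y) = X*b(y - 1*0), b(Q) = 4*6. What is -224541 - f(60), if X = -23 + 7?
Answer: -224413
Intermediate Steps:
X = -16
b(Q) = 24
f(y) = -128 (f(y) = (-16*24)/3 = (1/3)*(-384) = -128)
-224541 - f(60) = -224541 - 1*(-128) = -224541 + 128 = -224413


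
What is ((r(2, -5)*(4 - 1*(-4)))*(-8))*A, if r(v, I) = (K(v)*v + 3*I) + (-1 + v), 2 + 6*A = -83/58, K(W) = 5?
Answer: -12736/87 ≈ -146.39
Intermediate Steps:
A = -199/348 (A = -⅓ + (-83/58)/6 = -⅓ + (-83*1/58)/6 = -⅓ + (⅙)*(-83/58) = -⅓ - 83/348 = -199/348 ≈ -0.57184)
r(v, I) = -1 + 3*I + 6*v (r(v, I) = (5*v + 3*I) + (-1 + v) = (3*I + 5*v) + (-1 + v) = -1 + 3*I + 6*v)
((r(2, -5)*(4 - 1*(-4)))*(-8))*A = (((-1 + 3*(-5) + 6*2)*(4 - 1*(-4)))*(-8))*(-199/348) = (((-1 - 15 + 12)*(4 + 4))*(-8))*(-199/348) = (-4*8*(-8))*(-199/348) = -32*(-8)*(-199/348) = 256*(-199/348) = -12736/87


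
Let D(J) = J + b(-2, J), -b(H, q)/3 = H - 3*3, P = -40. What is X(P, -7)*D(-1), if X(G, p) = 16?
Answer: 512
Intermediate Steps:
b(H, q) = 27 - 3*H (b(H, q) = -3*(H - 3*3) = -3*(H - 9) = -3*(-9 + H) = 27 - 3*H)
D(J) = 33 + J (D(J) = J + (27 - 3*(-2)) = J + (27 + 6) = J + 33 = 33 + J)
X(P, -7)*D(-1) = 16*(33 - 1) = 16*32 = 512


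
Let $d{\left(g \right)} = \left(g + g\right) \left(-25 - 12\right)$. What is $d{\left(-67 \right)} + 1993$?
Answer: $6951$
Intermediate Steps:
$d{\left(g \right)} = - 74 g$ ($d{\left(g \right)} = 2 g \left(-37\right) = - 74 g$)
$d{\left(-67 \right)} + 1993 = \left(-74\right) \left(-67\right) + 1993 = 4958 + 1993 = 6951$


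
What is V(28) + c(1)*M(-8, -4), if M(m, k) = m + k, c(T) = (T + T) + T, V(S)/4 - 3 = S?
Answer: 88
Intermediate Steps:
V(S) = 12 + 4*S
c(T) = 3*T (c(T) = 2*T + T = 3*T)
M(m, k) = k + m
V(28) + c(1)*M(-8, -4) = (12 + 4*28) + (3*1)*(-4 - 8) = (12 + 112) + 3*(-12) = 124 - 36 = 88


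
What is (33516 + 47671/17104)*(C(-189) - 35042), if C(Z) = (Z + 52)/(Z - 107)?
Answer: -5946492059693825/5062784 ≈ -1.1746e+9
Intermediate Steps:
C(Z) = (52 + Z)/(-107 + Z)
(33516 + 47671/17104)*(C(-189) - 35042) = (33516 + 47671/17104)*((52 - 189)/(-107 - 189) - 35042) = (33516 + 47671*(1/17104))*(-137/(-296) - 35042) = (33516 + 47671/17104)*(-1/296*(-137) - 35042) = 573305335*(137/296 - 35042)/17104 = (573305335/17104)*(-10372295/296) = -5946492059693825/5062784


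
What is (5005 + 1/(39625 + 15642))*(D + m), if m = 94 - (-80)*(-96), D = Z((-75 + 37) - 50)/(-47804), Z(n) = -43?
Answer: -25077659859030234/660495917 ≈ -3.7968e+7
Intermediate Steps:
D = 43/47804 (D = -43/(-47804) = -43*(-1/47804) = 43/47804 ≈ 0.00089951)
m = -7586 (m = 94 - 80*96 = 94 - 7680 = -7586)
(5005 + 1/(39625 + 15642))*(D + m) = (5005 + 1/(39625 + 15642))*(43/47804 - 7586) = (5005 + 1/55267)*(-362641101/47804) = (276611336/55267)*(-362641101/47804) = -25077659859030234/660495917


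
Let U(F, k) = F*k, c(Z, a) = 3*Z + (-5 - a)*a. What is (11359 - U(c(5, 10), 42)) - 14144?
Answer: 2885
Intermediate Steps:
c(Z, a) = 3*Z + a*(-5 - a)
(11359 - U(c(5, 10), 42)) - 14144 = (11359 - (-1*10**2 - 5*10 + 3*5)*42) - 14144 = (11359 - (-1*100 - 50 + 15)*42) - 14144 = (11359 - (-100 - 50 + 15)*42) - 14144 = (11359 - (-135)*42) - 14144 = (11359 - 1*(-5670)) - 14144 = (11359 + 5670) - 14144 = 17029 - 14144 = 2885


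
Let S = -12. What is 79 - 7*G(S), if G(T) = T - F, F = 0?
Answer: 163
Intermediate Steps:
G(T) = T (G(T) = T - 1*0 = T + 0 = T)
79 - 7*G(S) = 79 - 7*(-12) = 79 + 84 = 163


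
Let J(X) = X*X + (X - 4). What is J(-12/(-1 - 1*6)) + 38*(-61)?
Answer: -113550/49 ≈ -2317.3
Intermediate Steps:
J(X) = -4 + X + X**2 (J(X) = X**2 + (-4 + X) = -4 + X + X**2)
J(-12/(-1 - 1*6)) + 38*(-61) = (-4 - 12/(-1 - 1*6) + (-12/(-1 - 1*6))**2) + 38*(-61) = (-4 - 12/(-1 - 6) + (-12/(-1 - 6))**2) - 2318 = (-4 - 12/(-7) + (-12/(-7))**2) - 2318 = (-4 - 12*(-1/7) + (-12*(-1/7))**2) - 2318 = (-4 + 12/7 + (12/7)**2) - 2318 = (-4 + 12/7 + 144/49) - 2318 = 32/49 - 2318 = -113550/49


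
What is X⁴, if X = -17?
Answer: 83521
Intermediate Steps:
X⁴ = (-17)⁴ = 83521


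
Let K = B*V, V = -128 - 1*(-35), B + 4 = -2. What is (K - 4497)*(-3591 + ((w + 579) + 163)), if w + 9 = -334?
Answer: 12573288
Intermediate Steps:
w = -343 (w = -9 - 334 = -343)
B = -6 (B = -4 - 2 = -6)
V = -93 (V = -128 + 35 = -93)
K = 558 (K = -6*(-93) = 558)
(K - 4497)*(-3591 + ((w + 579) + 163)) = (558 - 4497)*(-3591 + ((-343 + 579) + 163)) = -3939*(-3591 + (236 + 163)) = -3939*(-3591 + 399) = -3939*(-3192) = 12573288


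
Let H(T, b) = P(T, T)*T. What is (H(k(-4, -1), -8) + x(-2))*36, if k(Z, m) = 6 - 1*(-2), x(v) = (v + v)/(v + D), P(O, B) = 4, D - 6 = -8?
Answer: 1188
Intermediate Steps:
D = -2 (D = 6 - 8 = -2)
x(v) = 2*v/(-2 + v) (x(v) = (v + v)/(v - 2) = (2*v)/(-2 + v) = 2*v/(-2 + v))
k(Z, m) = 8 (k(Z, m) = 6 + 2 = 8)
H(T, b) = 4*T
(H(k(-4, -1), -8) + x(-2))*36 = (4*8 + 2*(-2)/(-2 - 2))*36 = (32 + 2*(-2)/(-4))*36 = (32 + 2*(-2)*(-¼))*36 = (32 + 1)*36 = 33*36 = 1188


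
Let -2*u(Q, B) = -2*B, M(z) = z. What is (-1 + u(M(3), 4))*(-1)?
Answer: -3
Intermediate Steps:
u(Q, B) = B (u(Q, B) = -(-1)*B = B)
(-1 + u(M(3), 4))*(-1) = (-1 + 4)*(-1) = 3*(-1) = -3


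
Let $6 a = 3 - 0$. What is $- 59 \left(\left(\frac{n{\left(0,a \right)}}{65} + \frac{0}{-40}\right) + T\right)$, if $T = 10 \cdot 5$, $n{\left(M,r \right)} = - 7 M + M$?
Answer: $-2950$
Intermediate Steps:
$a = \frac{1}{2}$ ($a = \frac{3 - 0}{6} = \frac{3 + 0}{6} = \frac{1}{6} \cdot 3 = \frac{1}{2} \approx 0.5$)
$n{\left(M,r \right)} = - 6 M$
$T = 50$
$- 59 \left(\left(\frac{n{\left(0,a \right)}}{65} + \frac{0}{-40}\right) + T\right) = - 59 \left(\left(\frac{\left(-6\right) 0}{65} + \frac{0}{-40}\right) + 50\right) = - 59 \left(\left(0 \cdot \frac{1}{65} + 0 \left(- \frac{1}{40}\right)\right) + 50\right) = - 59 \left(\left(0 + 0\right) + 50\right) = - 59 \left(0 + 50\right) = \left(-59\right) 50 = -2950$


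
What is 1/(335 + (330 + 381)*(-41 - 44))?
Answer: -1/60100 ≈ -1.6639e-5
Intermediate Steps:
1/(335 + (330 + 381)*(-41 - 44)) = 1/(335 + 711*(-85)) = 1/(335 - 60435) = 1/(-60100) = -1/60100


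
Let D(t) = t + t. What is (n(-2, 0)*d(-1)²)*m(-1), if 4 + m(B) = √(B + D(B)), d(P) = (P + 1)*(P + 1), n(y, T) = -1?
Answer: 0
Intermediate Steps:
D(t) = 2*t
d(P) = (1 + P)² (d(P) = (1 + P)*(1 + P) = (1 + P)²)
m(B) = -4 + √3*√B (m(B) = -4 + √(B + 2*B) = -4 + √(3*B) = -4 + √3*√B)
(n(-2, 0)*d(-1)²)*m(-1) = (-((1 - 1)²)²)*(-4 + √3*√(-1)) = (-(0²)²)*(-4 + √3*I) = (-1*0²)*(-4 + I*√3) = (-1*0)*(-4 + I*√3) = 0*(-4 + I*√3) = 0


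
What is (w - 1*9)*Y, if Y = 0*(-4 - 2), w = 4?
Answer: 0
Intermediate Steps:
Y = 0 (Y = 0*(-6) = 0)
(w - 1*9)*Y = (4 - 1*9)*0 = (4 - 9)*0 = -5*0 = 0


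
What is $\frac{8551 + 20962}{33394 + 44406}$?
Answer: $\frac{29513}{77800} \approx 0.37934$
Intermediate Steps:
$\frac{8551 + 20962}{33394 + 44406} = \frac{29513}{77800}$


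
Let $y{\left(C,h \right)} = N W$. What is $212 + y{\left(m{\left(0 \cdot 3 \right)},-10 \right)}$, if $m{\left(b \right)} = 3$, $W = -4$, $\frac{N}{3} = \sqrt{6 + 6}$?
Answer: $212 - 24 \sqrt{3} \approx 170.43$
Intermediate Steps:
$N = 6 \sqrt{3}$ ($N = 3 \sqrt{6 + 6} = 3 \sqrt{12} = 3 \cdot 2 \sqrt{3} = 6 \sqrt{3} \approx 10.392$)
$y{\left(C,h \right)} = - 24 \sqrt{3}$ ($y{\left(C,h \right)} = 6 \sqrt{3} \left(-4\right) = - 24 \sqrt{3}$)
$212 + y{\left(m{\left(0 \cdot 3 \right)},-10 \right)} = 212 - 24 \sqrt{3}$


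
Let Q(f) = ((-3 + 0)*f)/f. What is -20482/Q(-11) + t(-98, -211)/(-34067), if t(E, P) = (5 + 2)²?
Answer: 697760147/102201 ≈ 6827.3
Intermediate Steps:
Q(f) = -3 (Q(f) = (-3*f)/f = -3)
t(E, P) = 49 (t(E, P) = 7² = 49)
-20482/Q(-11) + t(-98, -211)/(-34067) = -20482/(-3) + 49/(-34067) = -20482*(-⅓) + 49*(-1/34067) = 20482/3 - 49/34067 = 697760147/102201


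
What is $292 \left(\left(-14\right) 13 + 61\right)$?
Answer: $-35332$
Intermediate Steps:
$292 \left(\left(-14\right) 13 + 61\right) = 292 \left(-182 + 61\right) = 292 \left(-121\right) = -35332$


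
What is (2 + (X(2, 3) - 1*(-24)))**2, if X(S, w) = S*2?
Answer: 900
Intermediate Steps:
X(S, w) = 2*S
(2 + (X(2, 3) - 1*(-24)))**2 = (2 + (2*2 - 1*(-24)))**2 = (2 + (4 + 24))**2 = (2 + 28)**2 = 30**2 = 900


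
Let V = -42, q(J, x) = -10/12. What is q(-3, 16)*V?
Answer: 35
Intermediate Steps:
q(J, x) = -⅚ (q(J, x) = -10*1/12 = -⅚)
q(-3, 16)*V = -⅚*(-42) = 35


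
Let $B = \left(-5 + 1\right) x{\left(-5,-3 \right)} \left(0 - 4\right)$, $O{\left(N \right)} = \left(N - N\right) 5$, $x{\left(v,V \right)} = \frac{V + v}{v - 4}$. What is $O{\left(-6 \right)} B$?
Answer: $0$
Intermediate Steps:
$x{\left(v,V \right)} = \frac{V + v}{-4 + v}$
$O{\left(N \right)} = 0$ ($O{\left(N \right)} = 0 \cdot 5 = 0$)
$B = \frac{128}{9}$ ($B = \left(-5 + 1\right) \frac{-3 - 5}{-4 - 5} \left(0 - 4\right) = - 4 \frac{1}{-9} \left(-8\right) \left(0 - 4\right) = - 4 \left(\left(- \frac{1}{9}\right) \left(-8\right)\right) \left(-4\right) = \left(-4\right) \frac{8}{9} \left(-4\right) = \left(- \frac{32}{9}\right) \left(-4\right) = \frac{128}{9} \approx 14.222$)
$O{\left(-6 \right)} B = 0 \cdot \frac{128}{9} = 0$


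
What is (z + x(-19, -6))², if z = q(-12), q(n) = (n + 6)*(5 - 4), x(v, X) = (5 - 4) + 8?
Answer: 9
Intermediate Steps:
x(v, X) = 9 (x(v, X) = 1 + 8 = 9)
q(n) = 6 + n (q(n) = (6 + n)*1 = 6 + n)
z = -6 (z = 6 - 12 = -6)
(z + x(-19, -6))² = (-6 + 9)² = 3² = 9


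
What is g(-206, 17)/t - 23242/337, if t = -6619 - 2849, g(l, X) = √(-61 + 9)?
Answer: -23242/337 - I*√13/4734 ≈ -68.967 - 0.00076163*I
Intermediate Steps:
g(l, X) = 2*I*√13 (g(l, X) = √(-52) = 2*I*√13)
t = -9468
g(-206, 17)/t - 23242/337 = (2*I*√13)/(-9468) - 23242/337 = (2*I*√13)*(-1/9468) - 23242*1/337 = -I*√13/4734 - 23242/337 = -23242/337 - I*√13/4734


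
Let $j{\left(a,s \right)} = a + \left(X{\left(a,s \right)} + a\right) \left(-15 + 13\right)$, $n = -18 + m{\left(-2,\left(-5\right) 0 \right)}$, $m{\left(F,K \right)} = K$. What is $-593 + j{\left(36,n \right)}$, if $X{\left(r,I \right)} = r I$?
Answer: $667$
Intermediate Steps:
$X{\left(r,I \right)} = I r$
$n = -18$ ($n = -18 - 0 = -18 + 0 = -18$)
$j{\left(a,s \right)} = - a - 2 a s$ ($j{\left(a,s \right)} = a + \left(s a + a\right) \left(-15 + 13\right) = a + \left(a s + a\right) \left(-2\right) = a + \left(a + a s\right) \left(-2\right) = a - \left(2 a + 2 a s\right) = - a - 2 a s$)
$-593 + j{\left(36,n \right)} = -593 + 36 \left(-1 - -36\right) = -593 + 36 \left(-1 + 36\right) = -593 + 36 \cdot 35 = -593 + 1260 = 667$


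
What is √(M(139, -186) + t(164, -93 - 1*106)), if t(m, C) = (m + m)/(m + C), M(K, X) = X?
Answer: I*√239330/35 ≈ 13.978*I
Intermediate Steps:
t(m, C) = 2*m/(C + m) (t(m, C) = (2*m)/(C + m) = 2*m/(C + m))
√(M(139, -186) + t(164, -93 - 1*106)) = √(-186 + 2*164/((-93 - 1*106) + 164)) = √(-186 + 2*164/((-93 - 106) + 164)) = √(-186 + 2*164/(-199 + 164)) = √(-186 + 2*164/(-35)) = √(-186 + 2*164*(-1/35)) = √(-186 - 328/35) = √(-6838/35) = I*√239330/35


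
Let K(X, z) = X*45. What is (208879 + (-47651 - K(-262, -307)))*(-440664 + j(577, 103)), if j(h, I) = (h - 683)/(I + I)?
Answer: -7853017977010/103 ≈ -7.6243e+10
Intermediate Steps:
K(X, z) = 45*X
j(h, I) = (-683 + h)/(2*I) (j(h, I) = (-683 + h)/((2*I)) = (-683 + h)*(1/(2*I)) = (-683 + h)/(2*I))
(208879 + (-47651 - K(-262, -307)))*(-440664 + j(577, 103)) = (208879 + (-47651 - 45*(-262)))*(-440664 + (1/2)*(-683 + 577)/103) = (208879 + (-47651 - 1*(-11790)))*(-440664 + (1/2)*(1/103)*(-106)) = (208879 + (-47651 + 11790))*(-440664 - 53/103) = (208879 - 35861)*(-45388445/103) = 173018*(-45388445/103) = -7853017977010/103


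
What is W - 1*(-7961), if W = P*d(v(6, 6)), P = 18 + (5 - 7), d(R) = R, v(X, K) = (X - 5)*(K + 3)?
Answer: 8105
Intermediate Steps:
v(X, K) = (-5 + X)*(3 + K)
P = 16 (P = 18 - 2 = 16)
W = 144 (W = 16*(-15 - 5*6 + 3*6 + 6*6) = 16*(-15 - 30 + 18 + 36) = 16*9 = 144)
W - 1*(-7961) = 144 - 1*(-7961) = 144 + 7961 = 8105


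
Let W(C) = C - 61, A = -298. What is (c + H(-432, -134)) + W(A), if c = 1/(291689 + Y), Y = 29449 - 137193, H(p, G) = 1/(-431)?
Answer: -28461809419/79280295 ≈ -359.00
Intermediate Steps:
H(p, G) = -1/431
Y = -107744
c = 1/183945 (c = 1/(291689 - 107744) = 1/183945 ≈ 5.4364e-6)
W(C) = -61 + C
(c + H(-432, -134)) + W(A) = (1/183945 - 1/431) + (-61 - 298) = -183514/79280295 - 359 = -28461809419/79280295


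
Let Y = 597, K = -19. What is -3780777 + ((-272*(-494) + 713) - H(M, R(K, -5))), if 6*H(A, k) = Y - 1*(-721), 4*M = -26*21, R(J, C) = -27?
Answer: -10937747/3 ≈ -3.6459e+6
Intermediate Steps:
M = -273/2 (M = (-26*21)/4 = (¼)*(-546) = -273/2 ≈ -136.50)
H(A, k) = 659/3 (H(A, k) = (597 - 1*(-721))/6 = (597 + 721)/6 = (⅙)*1318 = 659/3)
-3780777 + ((-272*(-494) + 713) - H(M, R(K, -5))) = -3780777 + ((-272*(-494) + 713) - 1*659/3) = -3780777 + ((134368 + 713) - 659/3) = -3780777 + (135081 - 659/3) = -3780777 + 404584/3 = -10937747/3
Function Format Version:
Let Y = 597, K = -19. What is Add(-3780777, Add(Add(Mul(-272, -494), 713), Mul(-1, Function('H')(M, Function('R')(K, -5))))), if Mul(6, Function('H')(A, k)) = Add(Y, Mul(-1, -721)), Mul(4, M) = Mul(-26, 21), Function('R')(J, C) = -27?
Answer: Rational(-10937747, 3) ≈ -3.6459e+6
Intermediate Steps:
M = Rational(-273, 2) (M = Mul(Rational(1, 4), Mul(-26, 21)) = Mul(Rational(1, 4), -546) = Rational(-273, 2) ≈ -136.50)
Function('H')(A, k) = Rational(659, 3) (Function('H')(A, k) = Mul(Rational(1, 6), Add(597, Mul(-1, -721))) = Mul(Rational(1, 6), Add(597, 721)) = Mul(Rational(1, 6), 1318) = Rational(659, 3))
Add(-3780777, Add(Add(Mul(-272, -494), 713), Mul(-1, Function('H')(M, Function('R')(K, -5))))) = Add(-3780777, Add(Add(Mul(-272, -494), 713), Mul(-1, Rational(659, 3)))) = Add(-3780777, Add(Add(134368, 713), Rational(-659, 3))) = Add(-3780777, Add(135081, Rational(-659, 3))) = Add(-3780777, Rational(404584, 3)) = Rational(-10937747, 3)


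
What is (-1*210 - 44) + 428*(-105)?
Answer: -45194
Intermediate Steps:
(-1*210 - 44) + 428*(-105) = (-210 - 44) - 44940 = -254 - 44940 = -45194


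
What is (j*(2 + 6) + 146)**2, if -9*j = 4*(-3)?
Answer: 220900/9 ≈ 24544.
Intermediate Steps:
j = 4/3 (j = -4*(-3)/9 = -1/9*(-12) = 4/3 ≈ 1.3333)
(j*(2 + 6) + 146)**2 = (4*(2 + 6)/3 + 146)**2 = ((4/3)*8 + 146)**2 = (32/3 + 146)**2 = (470/3)**2 = 220900/9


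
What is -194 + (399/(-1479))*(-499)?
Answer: -29275/493 ≈ -59.381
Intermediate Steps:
-194 + (399/(-1479))*(-499) = -194 + (399*(-1/1479))*(-499) = -194 - 133/493*(-499) = -194 + 66367/493 = -29275/493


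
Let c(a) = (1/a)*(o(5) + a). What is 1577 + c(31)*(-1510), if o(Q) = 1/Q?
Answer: 1775/31 ≈ 57.258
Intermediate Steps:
c(a) = (⅕ + a)/a (c(a) = (1/a)*(1/5 + a) = (⅕ + a)/a)
1577 + c(31)*(-1510) = 1577 + ((⅕ + 31)/31)*(-1510) = 1577 + ((1/31)*(156/5))*(-1510) = 1577 + (156/155)*(-1510) = 1577 - 47112/31 = 1775/31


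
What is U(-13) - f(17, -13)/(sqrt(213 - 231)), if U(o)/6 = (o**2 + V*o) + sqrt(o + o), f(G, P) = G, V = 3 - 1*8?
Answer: 1404 + 6*I*sqrt(26) + 17*I*sqrt(2)/6 ≈ 1404.0 + 34.601*I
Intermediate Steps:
V = -5 (V = 3 - 8 = -5)
U(o) = -30*o + 6*o**2 + 6*sqrt(2)*sqrt(o) (U(o) = 6*((o**2 - 5*o) + sqrt(o + o)) = 6*((o**2 - 5*o) + sqrt(2*o)) = 6*((o**2 - 5*o) + sqrt(2)*sqrt(o)) = 6*(o**2 - 5*o + sqrt(2)*sqrt(o)) = -30*o + 6*o**2 + 6*sqrt(2)*sqrt(o))
U(-13) - f(17, -13)/(sqrt(213 - 231)) = (-30*(-13) + 6*(-13)**2 + 6*sqrt(2)*sqrt(-13)) - 17/(sqrt(213 - 231)) = (390 + 6*169 + 6*sqrt(2)*(I*sqrt(13))) - 17/(sqrt(-18)) = (390 + 1014 + 6*I*sqrt(26)) - 17/(3*I*sqrt(2)) = (1404 + 6*I*sqrt(26)) - 17*(-I*sqrt(2)/6) = (1404 + 6*I*sqrt(26)) - (-17)*I*sqrt(2)/6 = (1404 + 6*I*sqrt(26)) + 17*I*sqrt(2)/6 = 1404 + 6*I*sqrt(26) + 17*I*sqrt(2)/6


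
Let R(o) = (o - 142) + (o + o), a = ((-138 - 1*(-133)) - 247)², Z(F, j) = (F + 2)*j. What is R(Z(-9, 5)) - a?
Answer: -63751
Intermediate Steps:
Z(F, j) = j*(2 + F) (Z(F, j) = (2 + F)*j = j*(2 + F))
a = 63504 (a = ((-138 + 133) - 247)² = (-5 - 247)² = (-252)² = 63504)
R(o) = -142 + 3*o (R(o) = (-142 + o) + 2*o = -142 + 3*o)
R(Z(-9, 5)) - a = (-142 + 3*(5*(2 - 9))) - 1*63504 = (-142 + 3*(5*(-7))) - 63504 = (-142 + 3*(-35)) - 63504 = (-142 - 105) - 63504 = -247 - 63504 = -63751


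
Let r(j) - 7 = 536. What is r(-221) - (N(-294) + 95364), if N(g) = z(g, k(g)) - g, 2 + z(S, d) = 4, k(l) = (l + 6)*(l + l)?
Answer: -95117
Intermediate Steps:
k(l) = 2*l*(6 + l) (k(l) = (6 + l)*(2*l) = 2*l*(6 + l))
z(S, d) = 2 (z(S, d) = -2 + 4 = 2)
N(g) = 2 - g
r(j) = 543 (r(j) = 7 + 536 = 543)
r(-221) - (N(-294) + 95364) = 543 - ((2 - 1*(-294)) + 95364) = 543 - ((2 + 294) + 95364) = 543 - (296 + 95364) = 543 - 1*95660 = 543 - 95660 = -95117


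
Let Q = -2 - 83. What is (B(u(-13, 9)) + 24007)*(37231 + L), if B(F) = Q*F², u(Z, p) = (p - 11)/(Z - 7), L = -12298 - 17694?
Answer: 3475610397/20 ≈ 1.7378e+8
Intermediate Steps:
L = -29992
Q = -85
u(Z, p) = (-11 + p)/(-7 + Z)
B(F) = -85*F²
(B(u(-13, 9)) + 24007)*(37231 + L) = (-85*(-11 + 9)²/(-7 - 13)² + 24007)*(37231 - 29992) = (-85*(-2/(-20))² + 24007)*7239 = (-85*(-1/20*(-2))² + 24007)*7239 = (-85*(⅒)² + 24007)*7239 = (-85*1/100 + 24007)*7239 = (-17/20 + 24007)*7239 = (480123/20)*7239 = 3475610397/20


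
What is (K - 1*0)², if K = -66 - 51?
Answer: 13689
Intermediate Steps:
K = -117
(K - 1*0)² = (-117 - 1*0)² = (-117 + 0)² = (-117)² = 13689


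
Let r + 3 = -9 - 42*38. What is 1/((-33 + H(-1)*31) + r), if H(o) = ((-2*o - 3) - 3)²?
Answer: -1/1145 ≈ -0.00087336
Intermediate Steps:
H(o) = (-6 - 2*o)² (H(o) = ((-3 - 2*o) - 3)² = (-6 - 2*o)²)
r = -1608 (r = -3 + (-9 - 42*38) = -3 + (-9 - 1596) = -3 - 1605 = -1608)
1/((-33 + H(-1)*31) + r) = 1/((-33 + (4*(3 - 1)²)*31) - 1608) = 1/((-33 + (4*2²)*31) - 1608) = 1/((-33 + (4*4)*31) - 1608) = 1/((-33 + 16*31) - 1608) = 1/((-33 + 496) - 1608) = 1/(463 - 1608) = 1/(-1145) = -1/1145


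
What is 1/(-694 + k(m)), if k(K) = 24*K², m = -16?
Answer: 1/5450 ≈ 0.00018349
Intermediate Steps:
1/(-694 + k(m)) = 1/(-694 + 24*(-16)²) = 1/(-694 + 24*256) = 1/(-694 + 6144) = 1/5450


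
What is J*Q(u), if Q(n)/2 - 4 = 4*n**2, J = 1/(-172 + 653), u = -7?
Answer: 400/481 ≈ 0.83160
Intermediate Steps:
J = 1/481 ≈ 0.0020790
Q(n) = 8 + 8*n**2 (Q(n) = 8 + 2*(4*n**2) = 8 + 8*n**2)
J*Q(u) = (8 + 8*(-7)**2)/481 = (8 + 8*49)/481 = (8 + 392)/481 = (1/481)*400 = 400/481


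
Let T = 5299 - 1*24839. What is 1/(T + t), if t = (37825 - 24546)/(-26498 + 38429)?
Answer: -11931/233118461 ≈ -5.1180e-5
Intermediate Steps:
t = 13279/11931 ≈ 1.1130
T = -19540 (T = 5299 - 24839 = -19540)
1/(T + t) = 1/(-19540 + 13279/11931) = 1/(-233118461/11931) = -11931/233118461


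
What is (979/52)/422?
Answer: 979/21944 ≈ 0.044614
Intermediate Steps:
(979/52)/422 = (979*(1/52))*(1/422) = (979/52)*(1/422) = 979/21944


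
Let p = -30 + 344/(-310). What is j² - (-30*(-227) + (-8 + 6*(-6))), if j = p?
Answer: -139301466/24025 ≈ -5798.2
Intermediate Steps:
p = -4822/155 (p = -30 + 344*(-1/310) = -30 - 172/155 = -4822/155 ≈ -31.110)
j = -4822/155 ≈ -31.110
j² - (-30*(-227) + (-8 + 6*(-6))) = (-4822/155)² - (-30*(-227) + (-8 + 6*(-6))) = 23251684/24025 - (6810 + (-8 - 36)) = 23251684/24025 - (6810 - 44) = 23251684/24025 - 1*6766 = 23251684/24025 - 6766 = -139301466/24025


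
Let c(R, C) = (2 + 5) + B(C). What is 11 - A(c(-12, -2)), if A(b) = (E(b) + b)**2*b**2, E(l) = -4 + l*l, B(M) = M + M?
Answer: -565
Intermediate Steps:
B(M) = 2*M
E(l) = -4 + l**2
c(R, C) = 7 + 2*C (c(R, C) = (2 + 5) + 2*C = 7 + 2*C)
A(b) = b**2*(-4 + b + b**2)**2 (A(b) = ((-4 + b**2) + b)**2*b**2 = (-4 + b + b**2)**2*b**2 = b**2*(-4 + b + b**2)**2)
11 - A(c(-12, -2)) = 11 - (7 + 2*(-2))**2*(-4 + (7 + 2*(-2)) + (7 + 2*(-2))**2)**2 = 11 - (7 - 4)**2*(-4 + (7 - 4) + (7 - 4)**2)**2 = 11 - 3**2*(-4 + 3 + 3**2)**2 = 11 - 9*(-4 + 3 + 9)**2 = 11 - 9*8**2 = 11 - 9*64 = 11 - 1*576 = 11 - 576 = -565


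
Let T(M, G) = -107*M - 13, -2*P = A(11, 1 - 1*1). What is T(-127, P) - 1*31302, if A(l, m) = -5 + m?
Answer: -17726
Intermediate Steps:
P = 5/2 (P = -(-5 + (1 - 1*1))/2 = -(-5 + (1 - 1))/2 = -(-5 + 0)/2 = -1/2*(-5) = 5/2 ≈ 2.5000)
T(M, G) = -13 - 107*M
T(-127, P) - 1*31302 = (-13 - 107*(-127)) - 1*31302 = (-13 + 13589) - 31302 = 13576 - 31302 = -17726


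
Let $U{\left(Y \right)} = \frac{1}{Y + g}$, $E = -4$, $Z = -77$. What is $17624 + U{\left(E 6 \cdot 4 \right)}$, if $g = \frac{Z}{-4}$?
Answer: $\frac{5410564}{307} \approx 17624.0$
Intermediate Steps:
$g = \frac{77}{4}$ ($g = - \frac{77}{-4} = \left(-77\right) \left(- \frac{1}{4}\right) = \frac{77}{4} \approx 19.25$)
$U{\left(Y \right)} = \frac{1}{\frac{77}{4} + Y}$ ($U{\left(Y \right)} = \frac{1}{Y + \frac{77}{4}} = \frac{1}{\frac{77}{4} + Y}$)
$17624 + U{\left(E 6 \cdot 4 \right)} = 17624 + \frac{4}{77 + 4 \left(-4\right) 6 \cdot 4} = 17624 + \frac{4}{77 + 4 \left(\left(-24\right) 4\right)} = 17624 + \frac{4}{77 + 4 \left(-96\right)} = 17624 + \frac{4}{77 - 384} = 17624 + \frac{4}{-307} = 17624 + 4 \left(- \frac{1}{307}\right) = 17624 - \frac{4}{307} = \frac{5410564}{307}$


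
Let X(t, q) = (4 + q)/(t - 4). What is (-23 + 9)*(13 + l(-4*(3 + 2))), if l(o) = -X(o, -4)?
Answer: -182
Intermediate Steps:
X(t, q) = (4 + q)/(-4 + t)
l(o) = 0 (l(o) = -(4 - 4)/(-4 + o) = -0/(-4 + o) = -1*0 = 0)
(-23 + 9)*(13 + l(-4*(3 + 2))) = (-23 + 9)*(13 + 0) = -14*13 = -182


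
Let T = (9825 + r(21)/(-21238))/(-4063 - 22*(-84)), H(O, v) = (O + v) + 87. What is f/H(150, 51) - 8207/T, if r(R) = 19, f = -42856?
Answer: 12780893746673/7511879916 ≈ 1701.4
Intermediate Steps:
H(O, v) = 87 + O + v
T = -208663331/47042170 (T = (9825 + 19/(-21238))/(-4063 - 22*(-84)) = (9825 + 19*(-1/21238))/(-4063 + 1848) = (9825 - 19/21238)/(-2215) = (208663331/21238)*(-1/2215) = -208663331/47042170 ≈ -4.4357)
f/H(150, 51) - 8207/T = -42856/(87 + 150 + 51) - 8207/(-208663331/47042170) = -42856/288 - 8207*(-47042170/208663331) = -42856*1/288 + 386075089190/208663331 = -5357/36 + 386075089190/208663331 = 12780893746673/7511879916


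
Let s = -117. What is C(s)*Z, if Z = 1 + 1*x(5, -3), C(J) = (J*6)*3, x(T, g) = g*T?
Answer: 29484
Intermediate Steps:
x(T, g) = T*g
C(J) = 18*J (C(J) = (6*J)*3 = 18*J)
Z = -14 (Z = 1 + 1*(5*(-3)) = 1 + 1*(-15) = 1 - 15 = -14)
C(s)*Z = (18*(-117))*(-14) = -2106*(-14) = 29484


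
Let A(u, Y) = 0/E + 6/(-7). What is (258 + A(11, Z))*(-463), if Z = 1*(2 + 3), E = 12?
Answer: -833400/7 ≈ -1.1906e+5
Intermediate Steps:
Z = 5 (Z = 1*5 = 5)
A(u, Y) = -6/7 (A(u, Y) = 0/12 + 6/(-7) = 0*(1/12) + 6*(-⅐) = 0 - 6/7 = -6/7)
(258 + A(11, Z))*(-463) = (258 - 6/7)*(-463) = (1800/7)*(-463) = -833400/7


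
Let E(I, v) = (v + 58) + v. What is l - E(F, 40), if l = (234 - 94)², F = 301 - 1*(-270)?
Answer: 19462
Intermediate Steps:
F = 571 (F = 301 + 270 = 571)
E(I, v) = 58 + 2*v (E(I, v) = (58 + v) + v = 58 + 2*v)
l = 19600 (l = 140² = 19600)
l - E(F, 40) = 19600 - (58 + 2*40) = 19600 - (58 + 80) = 19600 - 1*138 = 19600 - 138 = 19462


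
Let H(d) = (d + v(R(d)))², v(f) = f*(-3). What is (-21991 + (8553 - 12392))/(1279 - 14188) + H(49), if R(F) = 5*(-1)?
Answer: 17633698/4303 ≈ 4098.0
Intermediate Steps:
R(F) = -5
v(f) = -3*f
H(d) = (15 + d)² (H(d) = (d - 3*(-5))² = (d + 15)² = (15 + d)²)
(-21991 + (8553 - 12392))/(1279 - 14188) + H(49) = (-21991 + (8553 - 12392))/(1279 - 14188) + (15 + 49)² = (-21991 - 3839)/(-12909) + 64² = -25830*(-1/12909) + 4096 = 8610/4303 + 4096 = 17633698/4303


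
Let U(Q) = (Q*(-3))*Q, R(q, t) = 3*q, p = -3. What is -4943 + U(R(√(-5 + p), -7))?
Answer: -4727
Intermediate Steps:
U(Q) = -3*Q² (U(Q) = (-3*Q)*Q = -3*Q²)
-4943 + U(R(√(-5 + p), -7)) = -4943 - 3*(3*√(-5 - 3))² = -4943 - 3*(3*√(-8))² = -4943 - 3*(3*(2*I*√2))² = -4943 - 3*(6*I*√2)² = -4943 - 3*(-72) = -4943 + 216 = -4727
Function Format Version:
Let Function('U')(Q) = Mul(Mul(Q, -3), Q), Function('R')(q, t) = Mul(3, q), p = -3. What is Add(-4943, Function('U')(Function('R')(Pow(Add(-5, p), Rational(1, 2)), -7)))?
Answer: -4727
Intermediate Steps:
Function('U')(Q) = Mul(-3, Pow(Q, 2)) (Function('U')(Q) = Mul(Mul(-3, Q), Q) = Mul(-3, Pow(Q, 2)))
Add(-4943, Function('U')(Function('R')(Pow(Add(-5, p), Rational(1, 2)), -7))) = Add(-4943, Mul(-3, Pow(Mul(3, Pow(Add(-5, -3), Rational(1, 2))), 2))) = Add(-4943, Mul(-3, Pow(Mul(3, Pow(-8, Rational(1, 2))), 2))) = Add(-4943, Mul(-3, Pow(Mul(3, Mul(2, I, Pow(2, Rational(1, 2)))), 2))) = Add(-4943, Mul(-3, Pow(Mul(6, I, Pow(2, Rational(1, 2))), 2))) = Add(-4943, Mul(-3, -72)) = Add(-4943, 216) = -4727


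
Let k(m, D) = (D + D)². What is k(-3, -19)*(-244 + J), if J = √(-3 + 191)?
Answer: -352336 + 2888*√47 ≈ -3.3254e+5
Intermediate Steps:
k(m, D) = 4*D² (k(m, D) = (2*D)² = 4*D²)
J = 2*√47 (J = √188 = 2*√47 ≈ 13.711)
k(-3, -19)*(-244 + J) = (4*(-19)²)*(-244 + 2*√47) = (4*361)*(-244 + 2*√47) = 1444*(-244 + 2*√47) = -352336 + 2888*√47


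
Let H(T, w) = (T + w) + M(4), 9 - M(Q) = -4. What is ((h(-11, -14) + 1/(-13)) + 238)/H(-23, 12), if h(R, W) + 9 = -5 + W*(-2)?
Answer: 3275/26 ≈ 125.96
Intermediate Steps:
M(Q) = 13 (M(Q) = 9 - 1*(-4) = 9 + 4 = 13)
h(R, W) = -14 - 2*W (h(R, W) = -9 + (-5 + W*(-2)) = -9 + (-5 - 2*W) = -14 - 2*W)
H(T, w) = 13 + T + w (H(T, w) = (T + w) + 13 = 13 + T + w)
((h(-11, -14) + 1/(-13)) + 238)/H(-23, 12) = (((-14 - 2*(-14)) + 1/(-13)) + 238)/(13 - 23 + 12) = (((-14 + 28) - 1/13) + 238)/2 = ((14 - 1/13) + 238)*(½) = (181/13 + 238)*(½) = (3275/13)*(½) = 3275/26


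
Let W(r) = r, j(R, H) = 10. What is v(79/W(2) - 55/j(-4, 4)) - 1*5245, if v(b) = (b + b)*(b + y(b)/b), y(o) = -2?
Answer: -2937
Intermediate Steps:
v(b) = 2*b*(b - 2/b) (v(b) = (b + b)*(b - 2/b) = (2*b)*(b - 2/b) = 2*b*(b - 2/b))
v(79/W(2) - 55/j(-4, 4)) - 1*5245 = (-4 + 2*(79/2 - 55/10)²) - 1*5245 = (-4 + 2*(79*(½) - 55*⅒)²) - 5245 = (-4 + 2*(79/2 - 11/2)²) - 5245 = (-4 + 2*34²) - 5245 = (-4 + 2*1156) - 5245 = (-4 + 2312) - 5245 = 2308 - 5245 = -2937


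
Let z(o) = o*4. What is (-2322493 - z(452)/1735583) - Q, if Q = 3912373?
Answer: -10821127438686/1735583 ≈ -6.2349e+6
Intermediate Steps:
z(o) = 4*o
(-2322493 - z(452)/1735583) - Q = (-2322493 - 4*452/1735583) - 1*3912373 = (-2322493 - 1808/1735583) - 3912373 = -4030879370227/1735583 - 3912373 = -10821127438686/1735583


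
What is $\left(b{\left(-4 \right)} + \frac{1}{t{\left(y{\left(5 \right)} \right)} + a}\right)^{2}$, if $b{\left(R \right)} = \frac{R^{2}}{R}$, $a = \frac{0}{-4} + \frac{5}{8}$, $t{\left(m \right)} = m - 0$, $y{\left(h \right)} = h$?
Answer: $\frac{29584}{2025} \approx 14.609$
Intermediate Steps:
$t{\left(m \right)} = m$ ($t{\left(m \right)} = m + 0 = m$)
$a = \frac{5}{8}$ ($a = 0 \left(- \frac{1}{4}\right) + 5 \cdot \frac{1}{8} = 0 + \frac{5}{8} = \frac{5}{8} \approx 0.625$)
$b{\left(R \right)} = R$
$\left(b{\left(-4 \right)} + \frac{1}{t{\left(y{\left(5 \right)} \right)} + a}\right)^{2} = \left(-4 + \frac{1}{5 + \frac{5}{8}}\right)^{2} = \left(-4 + \frac{1}{\frac{45}{8}}\right)^{2} = \left(-4 + \frac{8}{45}\right)^{2} = \left(- \frac{172}{45}\right)^{2} = \frac{29584}{2025}$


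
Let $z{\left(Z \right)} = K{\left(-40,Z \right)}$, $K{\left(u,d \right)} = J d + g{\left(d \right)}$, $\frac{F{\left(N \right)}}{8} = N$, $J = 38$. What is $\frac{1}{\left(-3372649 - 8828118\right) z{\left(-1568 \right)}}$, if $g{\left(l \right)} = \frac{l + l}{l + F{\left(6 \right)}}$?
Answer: $\frac{95}{69059806237828} \approx 1.3756 \cdot 10^{-12}$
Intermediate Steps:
$F{\left(N \right)} = 8 N$
$g{\left(l \right)} = \frac{2 l}{48 + l}$ ($g{\left(l \right)} = \frac{l + l}{l + 8 \cdot 6} = \frac{2 l}{l + 48} = \frac{2 l}{48 + l}$)
$K{\left(u,d \right)} = 38 d + \frac{2 d}{48 + d}$
$z{\left(Z \right)} = \frac{2 Z \left(913 + 19 Z\right)}{48 + Z}$
$\frac{1}{\left(-3372649 - 8828118\right) z{\left(-1568 \right)}} = \frac{1}{\left(-3372649 - 8828118\right) 2 \left(-1568\right) \frac{1}{48 - 1568} \left(913 + 19 \left(-1568\right)\right)} = \frac{1}{\left(-12200767\right) 2 \left(-1568\right) \frac{1}{-1520} \left(913 - 29792\right)} = - \frac{1}{12200767 \cdot 2 \left(-1568\right) \left(- \frac{1}{1520}\right) \left(-28879\right)} = - \frac{1}{12200767 \left(- \frac{5660284}{95}\right)} = \left(- \frac{1}{12200767}\right) \left(- \frac{95}{5660284}\right) = \frac{95}{69059806237828}$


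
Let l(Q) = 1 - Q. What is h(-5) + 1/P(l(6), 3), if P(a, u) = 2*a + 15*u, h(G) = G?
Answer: -174/35 ≈ -4.9714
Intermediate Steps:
h(-5) + 1/P(l(6), 3) = -5 + 1/(2*(1 - 1*6) + 15*3) = -5 + 1/(2*(1 - 6) + 45) = -5 + 1/(2*(-5) + 45) = -5 + 1/(-10 + 45) = -5 + 1/35 = -174/35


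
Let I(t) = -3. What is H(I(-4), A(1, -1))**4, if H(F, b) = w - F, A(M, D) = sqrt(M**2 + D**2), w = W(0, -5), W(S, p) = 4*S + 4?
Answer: 2401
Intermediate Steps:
W(S, p) = 4 + 4*S
w = 4 (w = 4 + 4*0 = 4 + 0 = 4)
A(M, D) = sqrt(D**2 + M**2)
H(F, b) = 4 - F
H(I(-4), A(1, -1))**4 = (4 - 1*(-3))**4 = (4 + 3)**4 = 7**4 = 2401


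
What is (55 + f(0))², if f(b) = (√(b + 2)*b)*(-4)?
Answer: 3025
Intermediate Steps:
f(b) = -4*b*√(2 + b) (f(b) = (√(2 + b)*b)*(-4) = (b*√(2 + b))*(-4) = -4*b*√(2 + b))
(55 + f(0))² = (55 - 4*0*√(2 + 0))² = (55 - 4*0*√2)² = (55 + 0)² = 55² = 3025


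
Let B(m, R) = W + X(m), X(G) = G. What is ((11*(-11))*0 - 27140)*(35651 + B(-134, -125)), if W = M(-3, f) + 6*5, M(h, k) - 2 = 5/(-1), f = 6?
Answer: -964664160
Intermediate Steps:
M(h, k) = -3 (M(h, k) = 2 + 5/(-1) = 2 + 5*(-1) = 2 - 5 = -3)
W = 27 (W = -3 + 6*5 = -3 + 30 = 27)
B(m, R) = 27 + m
((11*(-11))*0 - 27140)*(35651 + B(-134, -125)) = ((11*(-11))*0 - 27140)*(35651 + (27 - 134)) = (-121*0 - 27140)*(35651 - 107) = (0 - 27140)*35544 = -27140*35544 = -964664160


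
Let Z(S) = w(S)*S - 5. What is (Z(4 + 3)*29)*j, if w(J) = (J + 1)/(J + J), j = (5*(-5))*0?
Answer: 0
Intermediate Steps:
j = 0 (j = -25*0 = 0)
w(J) = (1 + J)/(2*J) (w(J) = (1 + J)/((2*J)) = (1 + J)*(1/(2*J)) = (1 + J)/(2*J))
Z(S) = -9/2 + S/2 (Z(S) = ((1 + S)/(2*S))*S - 5 = (1/2 + S/2) - 5 = -9/2 + S/2)
(Z(4 + 3)*29)*j = ((-9/2 + (4 + 3)/2)*29)*0 = ((-9/2 + (1/2)*7)*29)*0 = ((-9/2 + 7/2)*29)*0 = -1*29*0 = -29*0 = 0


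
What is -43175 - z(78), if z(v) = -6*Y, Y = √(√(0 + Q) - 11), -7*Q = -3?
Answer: -43175 + 6*I*√(539 - 7*√21)/7 ≈ -43175.0 + 19.299*I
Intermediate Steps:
Q = 3/7 (Q = -⅐*(-3) = 3/7 ≈ 0.42857)
Y = √(-11 + √21/7) (Y = √(√(0 + 3/7) - 11) = √(√(3/7) - 11) = √(√21/7 - 11) = √(-11 + √21/7) ≈ 3.2164*I)
z(v) = -6*√(-539 + 7*√21)/7
-43175 - z(78) = -43175 - (-6)*I*√(539 - 7*√21)/7 = -43175 + 6*I*√(539 - 7*√21)/7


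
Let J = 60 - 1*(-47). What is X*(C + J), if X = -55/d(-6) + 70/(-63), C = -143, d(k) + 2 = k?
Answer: -415/2 ≈ -207.50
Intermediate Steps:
J = 107 (J = 60 + 47 = 107)
d(k) = -2 + k
X = 415/72 (X = -55/(-2 - 6) + 70/(-63) = -55/(-8) + 70*(-1/63) = -55*(-1/8) - 10/9 = 55/8 - 10/9 = 415/72 ≈ 5.7639)
X*(C + J) = 415*(-143 + 107)/72 = (415/72)*(-36) = -415/2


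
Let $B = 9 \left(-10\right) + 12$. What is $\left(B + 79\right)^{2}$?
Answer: $1$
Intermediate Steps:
$B = -78$ ($B = -90 + 12 = -78$)
$\left(B + 79\right)^{2} = \left(-78 + 79\right)^{2} = 1^{2} = 1$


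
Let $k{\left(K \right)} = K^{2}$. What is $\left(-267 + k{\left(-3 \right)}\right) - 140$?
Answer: $-398$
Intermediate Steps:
$\left(-267 + k{\left(-3 \right)}\right) - 140 = \left(-267 + \left(-3\right)^{2}\right) - 140 = \left(-267 + 9\right) - 140 = -258 - 140 = -398$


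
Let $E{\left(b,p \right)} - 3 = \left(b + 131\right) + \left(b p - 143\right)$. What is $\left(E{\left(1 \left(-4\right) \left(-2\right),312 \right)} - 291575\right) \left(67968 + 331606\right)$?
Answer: $-115508851920$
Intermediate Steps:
$E{\left(b,p \right)} = -9 + b + b p$ ($E{\left(b,p \right)} = 3 + \left(\left(b + 131\right) + \left(b p - 143\right)\right) = 3 + \left(\left(131 + b\right) + \left(-143 + b p\right)\right) = 3 + \left(-12 + b + b p\right) = -9 + b + b p$)
$\left(E{\left(1 \left(-4\right) \left(-2\right),312 \right)} - 291575\right) \left(67968 + 331606\right) = \left(\left(-9 + 1 \left(-4\right) \left(-2\right) + 1 \left(-4\right) \left(-2\right) 312\right) - 291575\right) \left(67968 + 331606\right) = \left(\left(-9 - -8 + \left(-4\right) \left(-2\right) 312\right) - 291575\right) 399574 = \left(\left(-9 + 8 + 8 \cdot 312\right) - 291575\right) 399574 = \left(\left(-9 + 8 + 2496\right) - 291575\right) 399574 = \left(2495 - 291575\right) 399574 = \left(-289080\right) 399574 = -115508851920$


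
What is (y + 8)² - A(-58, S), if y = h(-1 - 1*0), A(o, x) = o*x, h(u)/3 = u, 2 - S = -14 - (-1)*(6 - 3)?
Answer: 779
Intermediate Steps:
S = 13 (S = 2 - (-14 - (-1)*(6 - 3)) = 2 - (-14 - (-1)*3) = 2 - (-14 - 1*(-3)) = 2 - (-14 + 3) = 2 - 1*(-11) = 2 + 11 = 13)
h(u) = 3*u
y = -3 (y = 3*(-1 - 1*0) = 3*(-1 + 0) = 3*(-1) = -3)
(y + 8)² - A(-58, S) = (-3 + 8)² - (-58)*13 = 5² - 1*(-754) = 25 + 754 = 779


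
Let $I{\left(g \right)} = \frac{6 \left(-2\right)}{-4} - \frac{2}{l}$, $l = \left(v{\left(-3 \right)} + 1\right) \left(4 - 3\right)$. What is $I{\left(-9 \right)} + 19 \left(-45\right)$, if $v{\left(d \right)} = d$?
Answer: $-851$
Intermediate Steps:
$l = -2$ ($l = \left(-3 + 1\right) \left(4 - 3\right) = \left(-2\right) 1 = -2$)
$I{\left(g \right)} = 4$ ($I{\left(g \right)} = \frac{6 \left(-2\right)}{-4} - \frac{2}{-2} = \left(-12\right) \left(- \frac{1}{4}\right) - -1 = 3 + 1 = 4$)
$I{\left(-9 \right)} + 19 \left(-45\right) = 4 + 19 \left(-45\right) = 4 - 855 = -851$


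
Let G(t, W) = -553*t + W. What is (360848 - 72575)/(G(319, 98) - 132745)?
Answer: -96091/103018 ≈ -0.93276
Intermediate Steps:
G(t, W) = W - 553*t
(360848 - 72575)/(G(319, 98) - 132745) = (360848 - 72575)/((98 - 553*319) - 132745) = 288273/((98 - 176407) - 132745) = 288273/(-176309 - 132745) = 288273/(-309054) = 288273*(-1/309054) = -96091/103018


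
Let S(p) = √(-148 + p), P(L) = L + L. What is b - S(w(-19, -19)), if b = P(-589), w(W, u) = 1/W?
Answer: -1178 - I*√53447/19 ≈ -1178.0 - 12.168*I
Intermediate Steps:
P(L) = 2*L
b = -1178 (b = 2*(-589) = -1178)
b - S(w(-19, -19)) = -1178 - √(-148 + 1/(-19)) = -1178 - √(-148 - 1/19) = -1178 - √(-2813/19) = -1178 - I*√53447/19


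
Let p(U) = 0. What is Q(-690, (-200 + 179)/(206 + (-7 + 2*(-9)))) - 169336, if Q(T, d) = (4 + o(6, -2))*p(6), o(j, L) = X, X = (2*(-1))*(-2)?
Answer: -169336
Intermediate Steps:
X = 4 (X = -2*(-2) = 4)
o(j, L) = 4
Q(T, d) = 0 (Q(T, d) = (4 + 4)*0 = 8*0 = 0)
Q(-690, (-200 + 179)/(206 + (-7 + 2*(-9)))) - 169336 = 0 - 169336 = -169336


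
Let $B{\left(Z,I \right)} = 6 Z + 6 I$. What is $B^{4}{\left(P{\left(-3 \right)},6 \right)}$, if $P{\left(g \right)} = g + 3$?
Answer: $1679616$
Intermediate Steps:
$P{\left(g \right)} = 3 + g$
$B{\left(Z,I \right)} = 6 I + 6 Z$
$B^{4}{\left(P{\left(-3 \right)},6 \right)} = \left(6 \cdot 6 + 6 \left(3 - 3\right)\right)^{4} = \left(36 + 6 \cdot 0\right)^{4} = \left(36 + 0\right)^{4} = 36^{4} = 1679616$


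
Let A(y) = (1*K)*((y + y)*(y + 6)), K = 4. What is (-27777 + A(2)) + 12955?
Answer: -14694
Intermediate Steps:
A(y) = 8*y*(6 + y) (A(y) = (1*4)*((y + y)*(y + 6)) = 4*((2*y)*(6 + y)) = 4*(2*y*(6 + y)) = 8*y*(6 + y))
(-27777 + A(2)) + 12955 = (-27777 + 8*2*(6 + 2)) + 12955 = (-27777 + 8*2*8) + 12955 = (-27777 + 128) + 12955 = -27649 + 12955 = -14694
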